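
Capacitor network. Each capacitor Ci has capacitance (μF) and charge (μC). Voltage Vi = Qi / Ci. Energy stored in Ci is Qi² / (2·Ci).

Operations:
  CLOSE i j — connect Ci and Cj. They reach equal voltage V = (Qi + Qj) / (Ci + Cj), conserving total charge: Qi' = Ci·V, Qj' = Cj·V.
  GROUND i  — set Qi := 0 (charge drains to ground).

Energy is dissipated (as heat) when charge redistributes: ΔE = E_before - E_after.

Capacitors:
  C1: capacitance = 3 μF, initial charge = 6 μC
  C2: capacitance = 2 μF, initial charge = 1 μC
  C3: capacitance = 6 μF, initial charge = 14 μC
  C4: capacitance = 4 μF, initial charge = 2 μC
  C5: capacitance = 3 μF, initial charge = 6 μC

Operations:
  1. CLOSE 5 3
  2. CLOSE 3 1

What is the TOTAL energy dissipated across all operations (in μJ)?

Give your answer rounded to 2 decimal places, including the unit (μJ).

Initial: C1(3μF, Q=6μC, V=2.00V), C2(2μF, Q=1μC, V=0.50V), C3(6μF, Q=14μC, V=2.33V), C4(4μF, Q=2μC, V=0.50V), C5(3μF, Q=6μC, V=2.00V)
Op 1: CLOSE 5-3: Q_total=20.00, C_total=9.00, V=2.22; Q5=6.67, Q3=13.33; dissipated=0.111
Op 2: CLOSE 3-1: Q_total=19.33, C_total=9.00, V=2.15; Q3=12.89, Q1=6.44; dissipated=0.049
Total dissipated: 0.160 μJ

Answer: 0.16 μJ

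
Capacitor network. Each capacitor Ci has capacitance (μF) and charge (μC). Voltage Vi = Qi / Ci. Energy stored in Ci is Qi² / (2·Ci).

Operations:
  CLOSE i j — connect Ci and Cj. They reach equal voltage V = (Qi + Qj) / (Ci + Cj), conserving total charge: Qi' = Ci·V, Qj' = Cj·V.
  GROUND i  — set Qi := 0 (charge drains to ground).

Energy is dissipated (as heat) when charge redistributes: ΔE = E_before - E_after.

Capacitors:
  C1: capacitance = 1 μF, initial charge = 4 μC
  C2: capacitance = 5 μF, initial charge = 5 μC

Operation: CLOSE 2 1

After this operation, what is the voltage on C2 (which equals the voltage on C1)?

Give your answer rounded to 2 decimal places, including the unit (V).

Initial: C1(1μF, Q=4μC, V=4.00V), C2(5μF, Q=5μC, V=1.00V)
Op 1: CLOSE 2-1: Q_total=9.00, C_total=6.00, V=1.50; Q2=7.50, Q1=1.50; dissipated=3.750

Answer: 1.50 V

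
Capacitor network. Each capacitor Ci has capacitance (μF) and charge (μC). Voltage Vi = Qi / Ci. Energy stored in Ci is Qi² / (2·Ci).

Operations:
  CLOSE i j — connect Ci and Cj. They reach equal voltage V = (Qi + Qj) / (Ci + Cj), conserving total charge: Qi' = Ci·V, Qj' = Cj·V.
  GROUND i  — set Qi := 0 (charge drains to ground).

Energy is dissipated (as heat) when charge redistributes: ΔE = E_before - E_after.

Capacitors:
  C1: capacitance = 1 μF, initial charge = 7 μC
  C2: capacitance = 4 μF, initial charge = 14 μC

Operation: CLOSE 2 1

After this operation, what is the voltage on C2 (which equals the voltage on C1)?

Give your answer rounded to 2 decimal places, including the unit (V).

Initial: C1(1μF, Q=7μC, V=7.00V), C2(4μF, Q=14μC, V=3.50V)
Op 1: CLOSE 2-1: Q_total=21.00, C_total=5.00, V=4.20; Q2=16.80, Q1=4.20; dissipated=4.900

Answer: 4.20 V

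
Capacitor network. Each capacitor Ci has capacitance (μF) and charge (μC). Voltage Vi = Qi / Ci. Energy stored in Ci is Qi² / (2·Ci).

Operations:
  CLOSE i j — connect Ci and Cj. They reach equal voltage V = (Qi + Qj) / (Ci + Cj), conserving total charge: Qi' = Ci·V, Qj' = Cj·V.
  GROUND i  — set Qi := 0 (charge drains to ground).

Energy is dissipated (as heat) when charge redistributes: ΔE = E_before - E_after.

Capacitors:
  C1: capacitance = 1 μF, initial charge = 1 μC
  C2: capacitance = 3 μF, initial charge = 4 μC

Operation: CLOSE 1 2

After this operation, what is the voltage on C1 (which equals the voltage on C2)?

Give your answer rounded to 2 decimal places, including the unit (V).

Answer: 1.25 V

Derivation:
Initial: C1(1μF, Q=1μC, V=1.00V), C2(3μF, Q=4μC, V=1.33V)
Op 1: CLOSE 1-2: Q_total=5.00, C_total=4.00, V=1.25; Q1=1.25, Q2=3.75; dissipated=0.042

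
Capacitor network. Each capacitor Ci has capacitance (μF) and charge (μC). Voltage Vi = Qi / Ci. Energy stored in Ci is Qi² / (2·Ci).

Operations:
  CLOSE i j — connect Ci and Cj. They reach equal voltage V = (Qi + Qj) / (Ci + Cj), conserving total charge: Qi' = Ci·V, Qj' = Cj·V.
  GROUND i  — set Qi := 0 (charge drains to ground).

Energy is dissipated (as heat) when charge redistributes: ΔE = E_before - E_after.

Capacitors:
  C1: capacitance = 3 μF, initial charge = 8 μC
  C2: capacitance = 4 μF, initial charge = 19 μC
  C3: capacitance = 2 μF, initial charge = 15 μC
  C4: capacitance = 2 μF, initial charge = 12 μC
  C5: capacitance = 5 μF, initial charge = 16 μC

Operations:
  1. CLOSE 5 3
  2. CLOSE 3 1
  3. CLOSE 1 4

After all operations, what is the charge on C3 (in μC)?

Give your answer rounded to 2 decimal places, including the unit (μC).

Answer: 6.74 μC

Derivation:
Initial: C1(3μF, Q=8μC, V=2.67V), C2(4μF, Q=19μC, V=4.75V), C3(2μF, Q=15μC, V=7.50V), C4(2μF, Q=12μC, V=6.00V), C5(5μF, Q=16μC, V=3.20V)
Op 1: CLOSE 5-3: Q_total=31.00, C_total=7.00, V=4.43; Q5=22.14, Q3=8.86; dissipated=13.207
Op 2: CLOSE 3-1: Q_total=16.86, C_total=5.00, V=3.37; Q3=6.74, Q1=10.11; dissipated=1.863
Op 3: CLOSE 1-4: Q_total=22.11, C_total=5.00, V=4.42; Q1=13.27, Q4=8.85; dissipated=4.146
Final charges: Q1=13.27, Q2=19.00, Q3=6.74, Q4=8.85, Q5=22.14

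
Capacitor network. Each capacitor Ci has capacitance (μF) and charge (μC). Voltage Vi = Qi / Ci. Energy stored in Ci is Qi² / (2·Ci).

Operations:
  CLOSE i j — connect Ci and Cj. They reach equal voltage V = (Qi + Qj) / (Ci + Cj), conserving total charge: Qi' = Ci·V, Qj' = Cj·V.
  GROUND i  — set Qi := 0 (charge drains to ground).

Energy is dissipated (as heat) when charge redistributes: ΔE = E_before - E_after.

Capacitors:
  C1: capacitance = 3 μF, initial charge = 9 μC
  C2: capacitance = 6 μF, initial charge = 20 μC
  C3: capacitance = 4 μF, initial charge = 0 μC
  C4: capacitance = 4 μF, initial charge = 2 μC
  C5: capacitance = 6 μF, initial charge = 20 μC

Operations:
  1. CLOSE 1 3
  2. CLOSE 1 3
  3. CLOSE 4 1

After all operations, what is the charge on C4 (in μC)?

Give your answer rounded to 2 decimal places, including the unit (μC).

Answer: 3.35 μC

Derivation:
Initial: C1(3μF, Q=9μC, V=3.00V), C2(6μF, Q=20μC, V=3.33V), C3(4μF, Q=0μC, V=0.00V), C4(4μF, Q=2μC, V=0.50V), C5(6μF, Q=20μC, V=3.33V)
Op 1: CLOSE 1-3: Q_total=9.00, C_total=7.00, V=1.29; Q1=3.86, Q3=5.14; dissipated=7.714
Op 2: CLOSE 1-3: Q_total=9.00, C_total=7.00, V=1.29; Q1=3.86, Q3=5.14; dissipated=0.000
Op 3: CLOSE 4-1: Q_total=5.86, C_total=7.00, V=0.84; Q4=3.35, Q1=2.51; dissipated=0.529
Final charges: Q1=2.51, Q2=20.00, Q3=5.14, Q4=3.35, Q5=20.00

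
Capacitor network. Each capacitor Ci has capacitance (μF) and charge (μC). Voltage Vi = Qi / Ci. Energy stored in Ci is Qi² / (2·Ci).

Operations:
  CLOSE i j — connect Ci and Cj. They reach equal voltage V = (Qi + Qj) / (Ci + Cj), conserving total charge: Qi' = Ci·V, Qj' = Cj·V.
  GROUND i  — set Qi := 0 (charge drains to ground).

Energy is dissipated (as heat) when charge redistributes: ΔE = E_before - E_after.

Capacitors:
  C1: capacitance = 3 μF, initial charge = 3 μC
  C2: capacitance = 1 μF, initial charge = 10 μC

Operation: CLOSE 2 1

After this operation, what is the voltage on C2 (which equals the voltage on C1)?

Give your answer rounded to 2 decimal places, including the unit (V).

Answer: 3.25 V

Derivation:
Initial: C1(3μF, Q=3μC, V=1.00V), C2(1μF, Q=10μC, V=10.00V)
Op 1: CLOSE 2-1: Q_total=13.00, C_total=4.00, V=3.25; Q2=3.25, Q1=9.75; dissipated=30.375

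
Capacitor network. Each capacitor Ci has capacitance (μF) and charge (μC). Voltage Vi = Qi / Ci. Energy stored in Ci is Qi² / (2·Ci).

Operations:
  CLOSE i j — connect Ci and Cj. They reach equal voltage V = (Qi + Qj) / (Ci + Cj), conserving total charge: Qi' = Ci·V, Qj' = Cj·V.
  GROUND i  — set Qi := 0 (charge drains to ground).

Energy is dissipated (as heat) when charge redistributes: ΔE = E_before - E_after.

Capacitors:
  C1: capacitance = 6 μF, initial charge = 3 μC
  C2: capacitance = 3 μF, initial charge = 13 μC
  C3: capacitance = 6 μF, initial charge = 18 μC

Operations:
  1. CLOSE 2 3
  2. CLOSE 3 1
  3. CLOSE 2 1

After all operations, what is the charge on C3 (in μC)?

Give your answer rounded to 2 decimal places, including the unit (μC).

Initial: C1(6μF, Q=3μC, V=0.50V), C2(3μF, Q=13μC, V=4.33V), C3(6μF, Q=18μC, V=3.00V)
Op 1: CLOSE 2-3: Q_total=31.00, C_total=9.00, V=3.44; Q2=10.33, Q3=20.67; dissipated=1.778
Op 2: CLOSE 3-1: Q_total=23.67, C_total=12.00, V=1.97; Q3=11.83, Q1=11.83; dissipated=13.005
Op 3: CLOSE 2-1: Q_total=22.17, C_total=9.00, V=2.46; Q2=7.39, Q1=14.78; dissipated=2.167
Final charges: Q1=14.78, Q2=7.39, Q3=11.83

Answer: 11.83 μC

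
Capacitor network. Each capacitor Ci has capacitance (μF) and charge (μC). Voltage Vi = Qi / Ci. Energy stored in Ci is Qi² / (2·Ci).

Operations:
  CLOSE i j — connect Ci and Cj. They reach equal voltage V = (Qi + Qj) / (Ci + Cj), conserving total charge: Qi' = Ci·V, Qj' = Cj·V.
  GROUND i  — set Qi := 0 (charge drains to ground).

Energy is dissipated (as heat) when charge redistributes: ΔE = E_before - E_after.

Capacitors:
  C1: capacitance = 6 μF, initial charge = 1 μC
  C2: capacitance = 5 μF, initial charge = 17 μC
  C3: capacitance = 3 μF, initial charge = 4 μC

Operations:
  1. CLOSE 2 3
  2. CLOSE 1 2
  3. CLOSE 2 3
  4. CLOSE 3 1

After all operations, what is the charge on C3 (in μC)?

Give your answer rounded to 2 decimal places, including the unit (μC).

Initial: C1(6μF, Q=1μC, V=0.17V), C2(5μF, Q=17μC, V=3.40V), C3(3μF, Q=4μC, V=1.33V)
Op 1: CLOSE 2-3: Q_total=21.00, C_total=8.00, V=2.62; Q2=13.12, Q3=7.88; dissipated=4.004
Op 2: CLOSE 1-2: Q_total=14.12, C_total=11.00, V=1.28; Q1=7.70, Q2=6.42; dissipated=8.241
Op 3: CLOSE 2-3: Q_total=14.30, C_total=8.00, V=1.79; Q2=8.93, Q3=5.36; dissipated=1.686
Op 4: CLOSE 3-1: Q_total=13.07, C_total=9.00, V=1.45; Q3=4.36, Q1=8.71; dissipated=0.253
Final charges: Q1=8.71, Q2=8.93, Q3=4.36

Answer: 4.36 μC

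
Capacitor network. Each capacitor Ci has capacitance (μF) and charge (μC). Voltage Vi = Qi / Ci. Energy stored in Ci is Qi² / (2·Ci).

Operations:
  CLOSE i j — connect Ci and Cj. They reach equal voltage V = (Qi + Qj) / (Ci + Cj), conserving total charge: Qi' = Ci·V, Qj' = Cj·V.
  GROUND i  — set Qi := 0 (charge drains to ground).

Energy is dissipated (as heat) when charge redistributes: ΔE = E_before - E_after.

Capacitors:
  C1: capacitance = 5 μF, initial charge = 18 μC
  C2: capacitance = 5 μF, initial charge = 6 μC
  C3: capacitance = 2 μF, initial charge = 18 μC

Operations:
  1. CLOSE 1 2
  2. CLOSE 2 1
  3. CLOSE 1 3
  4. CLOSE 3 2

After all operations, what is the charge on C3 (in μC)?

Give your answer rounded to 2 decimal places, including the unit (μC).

Answer: 5.88 μC

Derivation:
Initial: C1(5μF, Q=18μC, V=3.60V), C2(5μF, Q=6μC, V=1.20V), C3(2μF, Q=18μC, V=9.00V)
Op 1: CLOSE 1-2: Q_total=24.00, C_total=10.00, V=2.40; Q1=12.00, Q2=12.00; dissipated=7.200
Op 2: CLOSE 2-1: Q_total=24.00, C_total=10.00, V=2.40; Q2=12.00, Q1=12.00; dissipated=0.000
Op 3: CLOSE 1-3: Q_total=30.00, C_total=7.00, V=4.29; Q1=21.43, Q3=8.57; dissipated=31.114
Op 4: CLOSE 3-2: Q_total=20.57, C_total=7.00, V=2.94; Q3=5.88, Q2=14.69; dissipated=2.540
Final charges: Q1=21.43, Q2=14.69, Q3=5.88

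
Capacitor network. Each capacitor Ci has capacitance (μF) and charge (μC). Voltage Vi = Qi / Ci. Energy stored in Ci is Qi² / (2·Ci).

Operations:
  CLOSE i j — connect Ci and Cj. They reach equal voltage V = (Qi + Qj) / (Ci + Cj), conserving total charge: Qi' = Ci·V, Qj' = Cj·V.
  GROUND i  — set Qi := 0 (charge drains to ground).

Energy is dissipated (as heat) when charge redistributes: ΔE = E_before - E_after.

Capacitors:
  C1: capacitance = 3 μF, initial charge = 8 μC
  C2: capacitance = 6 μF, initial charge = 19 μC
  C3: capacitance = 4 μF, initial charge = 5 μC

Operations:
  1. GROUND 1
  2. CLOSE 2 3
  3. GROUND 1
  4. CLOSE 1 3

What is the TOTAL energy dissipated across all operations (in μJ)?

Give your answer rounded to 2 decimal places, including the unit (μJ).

Answer: 20.01 μJ

Derivation:
Initial: C1(3μF, Q=8μC, V=2.67V), C2(6μF, Q=19μC, V=3.17V), C3(4μF, Q=5μC, V=1.25V)
Op 1: GROUND 1: Q1=0; energy lost=10.667
Op 2: CLOSE 2-3: Q_total=24.00, C_total=10.00, V=2.40; Q2=14.40, Q3=9.60; dissipated=4.408
Op 3: GROUND 1: Q1=0; energy lost=0.000
Op 4: CLOSE 1-3: Q_total=9.60, C_total=7.00, V=1.37; Q1=4.11, Q3=5.49; dissipated=4.937
Total dissipated: 20.012 μJ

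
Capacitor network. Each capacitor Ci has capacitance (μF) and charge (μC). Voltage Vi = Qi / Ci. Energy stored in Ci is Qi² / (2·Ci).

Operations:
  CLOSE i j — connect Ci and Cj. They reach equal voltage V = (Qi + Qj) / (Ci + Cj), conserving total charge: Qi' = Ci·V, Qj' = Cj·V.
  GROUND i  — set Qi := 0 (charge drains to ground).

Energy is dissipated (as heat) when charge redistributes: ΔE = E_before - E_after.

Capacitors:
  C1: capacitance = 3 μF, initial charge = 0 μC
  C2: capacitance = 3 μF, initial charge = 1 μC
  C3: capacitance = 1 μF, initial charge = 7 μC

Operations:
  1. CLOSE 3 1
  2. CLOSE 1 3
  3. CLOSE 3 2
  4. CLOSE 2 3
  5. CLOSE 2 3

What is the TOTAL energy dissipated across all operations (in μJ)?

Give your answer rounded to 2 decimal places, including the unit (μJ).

Answer: 19.13 μJ

Derivation:
Initial: C1(3μF, Q=0μC, V=0.00V), C2(3μF, Q=1μC, V=0.33V), C3(1μF, Q=7μC, V=7.00V)
Op 1: CLOSE 3-1: Q_total=7.00, C_total=4.00, V=1.75; Q3=1.75, Q1=5.25; dissipated=18.375
Op 2: CLOSE 1-3: Q_total=7.00, C_total=4.00, V=1.75; Q1=5.25, Q3=1.75; dissipated=0.000
Op 3: CLOSE 3-2: Q_total=2.75, C_total=4.00, V=0.69; Q3=0.69, Q2=2.06; dissipated=0.753
Op 4: CLOSE 2-3: Q_total=2.75, C_total=4.00, V=0.69; Q2=2.06, Q3=0.69; dissipated=0.000
Op 5: CLOSE 2-3: Q_total=2.75, C_total=4.00, V=0.69; Q2=2.06, Q3=0.69; dissipated=0.000
Total dissipated: 19.128 μJ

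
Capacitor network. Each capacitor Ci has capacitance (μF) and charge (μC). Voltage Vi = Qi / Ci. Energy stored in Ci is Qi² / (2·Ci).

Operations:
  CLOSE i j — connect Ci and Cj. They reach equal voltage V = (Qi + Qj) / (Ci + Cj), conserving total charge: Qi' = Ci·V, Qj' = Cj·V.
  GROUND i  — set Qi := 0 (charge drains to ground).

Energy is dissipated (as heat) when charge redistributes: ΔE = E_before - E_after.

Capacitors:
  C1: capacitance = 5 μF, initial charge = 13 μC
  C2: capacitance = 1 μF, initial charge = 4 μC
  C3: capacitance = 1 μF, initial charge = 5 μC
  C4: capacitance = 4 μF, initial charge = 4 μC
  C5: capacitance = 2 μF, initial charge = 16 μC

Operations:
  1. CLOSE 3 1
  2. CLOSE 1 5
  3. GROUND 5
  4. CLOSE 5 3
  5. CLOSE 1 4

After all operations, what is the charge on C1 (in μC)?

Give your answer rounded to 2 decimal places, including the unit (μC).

Initial: C1(5μF, Q=13μC, V=2.60V), C2(1μF, Q=4μC, V=4.00V), C3(1μF, Q=5μC, V=5.00V), C4(4μF, Q=4μC, V=1.00V), C5(2μF, Q=16μC, V=8.00V)
Op 1: CLOSE 3-1: Q_total=18.00, C_total=6.00, V=3.00; Q3=3.00, Q1=15.00; dissipated=2.400
Op 2: CLOSE 1-5: Q_total=31.00, C_total=7.00, V=4.43; Q1=22.14, Q5=8.86; dissipated=17.857
Op 3: GROUND 5: Q5=0; energy lost=19.612
Op 4: CLOSE 5-3: Q_total=3.00, C_total=3.00, V=1.00; Q5=2.00, Q3=1.00; dissipated=3.000
Op 5: CLOSE 1-4: Q_total=26.14, C_total=9.00, V=2.90; Q1=14.52, Q4=11.62; dissipated=13.061
Final charges: Q1=14.52, Q2=4.00, Q3=1.00, Q4=11.62, Q5=2.00

Answer: 14.52 μC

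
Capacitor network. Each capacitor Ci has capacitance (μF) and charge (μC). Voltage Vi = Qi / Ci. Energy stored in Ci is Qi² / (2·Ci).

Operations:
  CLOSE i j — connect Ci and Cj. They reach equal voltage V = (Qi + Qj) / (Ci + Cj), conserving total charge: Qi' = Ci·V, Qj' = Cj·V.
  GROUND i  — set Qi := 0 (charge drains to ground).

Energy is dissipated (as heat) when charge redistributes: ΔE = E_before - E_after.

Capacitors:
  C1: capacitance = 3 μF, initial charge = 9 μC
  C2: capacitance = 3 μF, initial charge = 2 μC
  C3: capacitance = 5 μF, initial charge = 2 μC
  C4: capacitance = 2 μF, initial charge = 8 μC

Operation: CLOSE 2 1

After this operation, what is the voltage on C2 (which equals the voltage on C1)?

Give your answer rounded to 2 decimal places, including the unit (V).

Initial: C1(3μF, Q=9μC, V=3.00V), C2(3μF, Q=2μC, V=0.67V), C3(5μF, Q=2μC, V=0.40V), C4(2μF, Q=8μC, V=4.00V)
Op 1: CLOSE 2-1: Q_total=11.00, C_total=6.00, V=1.83; Q2=5.50, Q1=5.50; dissipated=4.083

Answer: 1.83 V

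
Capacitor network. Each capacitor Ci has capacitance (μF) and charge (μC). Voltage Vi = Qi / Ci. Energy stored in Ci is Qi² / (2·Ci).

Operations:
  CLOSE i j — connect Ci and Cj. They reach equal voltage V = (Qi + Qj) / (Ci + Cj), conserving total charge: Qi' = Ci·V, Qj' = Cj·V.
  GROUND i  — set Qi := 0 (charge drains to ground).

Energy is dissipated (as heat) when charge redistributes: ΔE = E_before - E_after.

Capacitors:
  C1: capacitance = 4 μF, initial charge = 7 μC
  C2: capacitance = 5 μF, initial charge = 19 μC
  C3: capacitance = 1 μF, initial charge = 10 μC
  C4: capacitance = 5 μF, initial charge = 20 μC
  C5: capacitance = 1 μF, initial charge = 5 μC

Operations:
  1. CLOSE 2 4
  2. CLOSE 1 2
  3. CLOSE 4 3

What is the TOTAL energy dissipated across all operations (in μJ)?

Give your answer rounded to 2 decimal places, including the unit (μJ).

Answer: 20.69 μJ

Derivation:
Initial: C1(4μF, Q=7μC, V=1.75V), C2(5μF, Q=19μC, V=3.80V), C3(1μF, Q=10μC, V=10.00V), C4(5μF, Q=20μC, V=4.00V), C5(1μF, Q=5μC, V=5.00V)
Op 1: CLOSE 2-4: Q_total=39.00, C_total=10.00, V=3.90; Q2=19.50, Q4=19.50; dissipated=0.050
Op 2: CLOSE 1-2: Q_total=26.50, C_total=9.00, V=2.94; Q1=11.78, Q2=14.72; dissipated=5.136
Op 3: CLOSE 4-3: Q_total=29.50, C_total=6.00, V=4.92; Q4=24.58, Q3=4.92; dissipated=15.504
Total dissipated: 20.690 μJ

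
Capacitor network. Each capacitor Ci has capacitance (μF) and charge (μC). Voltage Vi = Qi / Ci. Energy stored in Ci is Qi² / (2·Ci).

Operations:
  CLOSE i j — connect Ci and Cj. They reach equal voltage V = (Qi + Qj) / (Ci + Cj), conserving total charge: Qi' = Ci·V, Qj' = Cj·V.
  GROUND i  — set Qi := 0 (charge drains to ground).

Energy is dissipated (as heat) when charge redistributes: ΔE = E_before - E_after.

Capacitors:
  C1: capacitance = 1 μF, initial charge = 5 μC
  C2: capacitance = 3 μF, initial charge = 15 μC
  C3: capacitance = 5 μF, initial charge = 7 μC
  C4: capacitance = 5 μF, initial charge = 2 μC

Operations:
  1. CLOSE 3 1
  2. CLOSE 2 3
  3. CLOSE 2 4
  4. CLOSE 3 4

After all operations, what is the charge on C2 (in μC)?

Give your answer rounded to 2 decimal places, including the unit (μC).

Initial: C1(1μF, Q=5μC, V=5.00V), C2(3μF, Q=15μC, V=5.00V), C3(5μF, Q=7μC, V=1.40V), C4(5μF, Q=2μC, V=0.40V)
Op 1: CLOSE 3-1: Q_total=12.00, C_total=6.00, V=2.00; Q3=10.00, Q1=2.00; dissipated=5.400
Op 2: CLOSE 2-3: Q_total=25.00, C_total=8.00, V=3.12; Q2=9.38, Q3=15.62; dissipated=8.438
Op 3: CLOSE 2-4: Q_total=11.38, C_total=8.00, V=1.42; Q2=4.27, Q4=7.11; dissipated=6.962
Op 4: CLOSE 3-4: Q_total=22.73, C_total=10.00, V=2.27; Q3=11.37, Q4=11.37; dissipated=3.626
Final charges: Q1=2.00, Q2=4.27, Q3=11.37, Q4=11.37

Answer: 4.27 μC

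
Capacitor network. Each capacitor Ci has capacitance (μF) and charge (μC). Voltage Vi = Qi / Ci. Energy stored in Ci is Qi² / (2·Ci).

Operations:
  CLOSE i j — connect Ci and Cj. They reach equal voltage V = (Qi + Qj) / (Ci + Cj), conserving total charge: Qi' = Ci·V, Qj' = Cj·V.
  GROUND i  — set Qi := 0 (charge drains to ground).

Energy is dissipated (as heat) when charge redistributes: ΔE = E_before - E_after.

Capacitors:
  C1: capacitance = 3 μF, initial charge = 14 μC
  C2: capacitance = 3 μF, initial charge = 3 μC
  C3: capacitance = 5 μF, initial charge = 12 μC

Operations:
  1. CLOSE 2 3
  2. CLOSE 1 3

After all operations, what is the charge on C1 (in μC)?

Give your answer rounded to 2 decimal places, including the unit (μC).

Answer: 8.77 μC

Derivation:
Initial: C1(3μF, Q=14μC, V=4.67V), C2(3μF, Q=3μC, V=1.00V), C3(5μF, Q=12μC, V=2.40V)
Op 1: CLOSE 2-3: Q_total=15.00, C_total=8.00, V=1.88; Q2=5.62, Q3=9.38; dissipated=1.837
Op 2: CLOSE 1-3: Q_total=23.38, C_total=8.00, V=2.92; Q1=8.77, Q3=14.61; dissipated=7.306
Final charges: Q1=8.77, Q2=5.62, Q3=14.61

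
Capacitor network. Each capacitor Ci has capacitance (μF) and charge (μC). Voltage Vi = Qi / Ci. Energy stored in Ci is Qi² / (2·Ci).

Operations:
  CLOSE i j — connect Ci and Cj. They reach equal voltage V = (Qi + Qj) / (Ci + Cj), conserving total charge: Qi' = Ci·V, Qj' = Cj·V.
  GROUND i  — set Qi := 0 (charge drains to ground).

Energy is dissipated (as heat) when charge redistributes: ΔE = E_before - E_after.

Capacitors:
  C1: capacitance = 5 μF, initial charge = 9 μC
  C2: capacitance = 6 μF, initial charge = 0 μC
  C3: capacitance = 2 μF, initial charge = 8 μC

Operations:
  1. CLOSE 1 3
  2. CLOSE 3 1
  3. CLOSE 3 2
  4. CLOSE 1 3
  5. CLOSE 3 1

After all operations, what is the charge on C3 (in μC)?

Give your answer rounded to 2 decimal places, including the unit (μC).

Answer: 3.82 μC

Derivation:
Initial: C1(5μF, Q=9μC, V=1.80V), C2(6μF, Q=0μC, V=0.00V), C3(2μF, Q=8μC, V=4.00V)
Op 1: CLOSE 1-3: Q_total=17.00, C_total=7.00, V=2.43; Q1=12.14, Q3=4.86; dissipated=3.457
Op 2: CLOSE 3-1: Q_total=17.00, C_total=7.00, V=2.43; Q3=4.86, Q1=12.14; dissipated=0.000
Op 3: CLOSE 3-2: Q_total=4.86, C_total=8.00, V=0.61; Q3=1.21, Q2=3.64; dissipated=4.423
Op 4: CLOSE 1-3: Q_total=13.36, C_total=7.00, V=1.91; Q1=9.54, Q3=3.82; dissipated=2.370
Op 5: CLOSE 3-1: Q_total=13.36, C_total=7.00, V=1.91; Q3=3.82, Q1=9.54; dissipated=0.000
Final charges: Q1=9.54, Q2=3.64, Q3=3.82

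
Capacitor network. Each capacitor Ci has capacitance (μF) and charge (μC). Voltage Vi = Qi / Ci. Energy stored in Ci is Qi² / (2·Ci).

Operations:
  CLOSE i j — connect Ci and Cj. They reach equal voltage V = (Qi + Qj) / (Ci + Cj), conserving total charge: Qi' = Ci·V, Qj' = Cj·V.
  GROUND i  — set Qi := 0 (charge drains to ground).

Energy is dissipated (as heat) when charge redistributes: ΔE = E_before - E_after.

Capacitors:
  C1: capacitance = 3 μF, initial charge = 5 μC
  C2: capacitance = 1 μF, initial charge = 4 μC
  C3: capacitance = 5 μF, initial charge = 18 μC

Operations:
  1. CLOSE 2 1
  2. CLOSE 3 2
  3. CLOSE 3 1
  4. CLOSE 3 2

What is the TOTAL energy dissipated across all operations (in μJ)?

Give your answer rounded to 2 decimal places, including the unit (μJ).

Initial: C1(3μF, Q=5μC, V=1.67V), C2(1μF, Q=4μC, V=4.00V), C3(5μF, Q=18μC, V=3.60V)
Op 1: CLOSE 2-1: Q_total=9.00, C_total=4.00, V=2.25; Q2=2.25, Q1=6.75; dissipated=2.042
Op 2: CLOSE 3-2: Q_total=20.25, C_total=6.00, V=3.38; Q3=16.88, Q2=3.38; dissipated=0.759
Op 3: CLOSE 3-1: Q_total=23.62, C_total=8.00, V=2.95; Q3=14.77, Q1=8.86; dissipated=1.187
Op 4: CLOSE 3-2: Q_total=18.14, C_total=6.00, V=3.02; Q3=15.12, Q2=3.02; dissipated=0.074
Total dissipated: 4.062 μJ

Answer: 4.06 μJ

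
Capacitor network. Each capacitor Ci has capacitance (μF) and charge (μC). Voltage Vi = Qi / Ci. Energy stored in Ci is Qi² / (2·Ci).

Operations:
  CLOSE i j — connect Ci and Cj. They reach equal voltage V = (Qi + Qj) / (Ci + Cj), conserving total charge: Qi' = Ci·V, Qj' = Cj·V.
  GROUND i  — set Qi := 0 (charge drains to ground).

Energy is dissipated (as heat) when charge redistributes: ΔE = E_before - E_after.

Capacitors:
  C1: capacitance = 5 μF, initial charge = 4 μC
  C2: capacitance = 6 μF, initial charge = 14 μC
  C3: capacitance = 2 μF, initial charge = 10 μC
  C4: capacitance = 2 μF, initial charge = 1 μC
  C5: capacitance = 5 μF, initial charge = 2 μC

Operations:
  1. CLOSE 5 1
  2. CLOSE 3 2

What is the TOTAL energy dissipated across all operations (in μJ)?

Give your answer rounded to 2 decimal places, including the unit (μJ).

Initial: C1(5μF, Q=4μC, V=0.80V), C2(6μF, Q=14μC, V=2.33V), C3(2μF, Q=10μC, V=5.00V), C4(2μF, Q=1μC, V=0.50V), C5(5μF, Q=2μC, V=0.40V)
Op 1: CLOSE 5-1: Q_total=6.00, C_total=10.00, V=0.60; Q5=3.00, Q1=3.00; dissipated=0.200
Op 2: CLOSE 3-2: Q_total=24.00, C_total=8.00, V=3.00; Q3=6.00, Q2=18.00; dissipated=5.333
Total dissipated: 5.533 μJ

Answer: 5.53 μJ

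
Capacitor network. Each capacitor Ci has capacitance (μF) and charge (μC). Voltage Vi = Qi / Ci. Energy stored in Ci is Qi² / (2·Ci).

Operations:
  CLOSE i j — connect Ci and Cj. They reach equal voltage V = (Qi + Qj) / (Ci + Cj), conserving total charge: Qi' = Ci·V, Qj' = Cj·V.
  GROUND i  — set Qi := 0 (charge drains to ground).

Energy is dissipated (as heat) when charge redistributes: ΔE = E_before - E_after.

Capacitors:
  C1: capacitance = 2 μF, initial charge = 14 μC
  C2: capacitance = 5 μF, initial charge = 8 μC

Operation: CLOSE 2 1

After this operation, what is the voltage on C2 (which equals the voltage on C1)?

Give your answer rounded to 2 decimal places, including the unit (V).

Initial: C1(2μF, Q=14μC, V=7.00V), C2(5μF, Q=8μC, V=1.60V)
Op 1: CLOSE 2-1: Q_total=22.00, C_total=7.00, V=3.14; Q2=15.71, Q1=6.29; dissipated=20.829

Answer: 3.14 V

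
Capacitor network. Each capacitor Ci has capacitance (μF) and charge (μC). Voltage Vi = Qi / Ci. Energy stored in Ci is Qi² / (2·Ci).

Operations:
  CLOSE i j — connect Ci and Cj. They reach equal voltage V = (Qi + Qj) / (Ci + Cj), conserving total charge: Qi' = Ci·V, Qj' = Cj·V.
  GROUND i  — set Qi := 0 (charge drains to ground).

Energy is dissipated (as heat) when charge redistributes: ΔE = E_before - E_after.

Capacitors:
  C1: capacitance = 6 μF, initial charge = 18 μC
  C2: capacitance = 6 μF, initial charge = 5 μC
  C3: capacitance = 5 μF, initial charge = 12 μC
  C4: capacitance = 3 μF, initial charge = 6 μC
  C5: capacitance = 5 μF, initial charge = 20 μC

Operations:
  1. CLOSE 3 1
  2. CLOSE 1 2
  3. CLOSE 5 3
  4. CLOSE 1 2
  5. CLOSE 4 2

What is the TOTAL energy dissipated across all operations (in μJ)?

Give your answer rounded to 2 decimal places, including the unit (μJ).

Initial: C1(6μF, Q=18μC, V=3.00V), C2(6μF, Q=5μC, V=0.83V), C3(5μF, Q=12μC, V=2.40V), C4(3μF, Q=6μC, V=2.00V), C5(5μF, Q=20μC, V=4.00V)
Op 1: CLOSE 3-1: Q_total=30.00, C_total=11.00, V=2.73; Q3=13.64, Q1=16.36; dissipated=0.491
Op 2: CLOSE 1-2: Q_total=21.36, C_total=12.00, V=1.78; Q1=10.68, Q2=10.68; dissipated=5.381
Op 3: CLOSE 5-3: Q_total=33.64, C_total=10.00, V=3.36; Q5=16.82, Q3=16.82; dissipated=2.025
Op 4: CLOSE 1-2: Q_total=21.36, C_total=12.00, V=1.78; Q1=10.68, Q2=10.68; dissipated=0.000
Op 5: CLOSE 4-2: Q_total=16.68, C_total=9.00, V=1.85; Q4=5.56, Q2=11.12; dissipated=0.048
Total dissipated: 7.944 μJ

Answer: 7.94 μJ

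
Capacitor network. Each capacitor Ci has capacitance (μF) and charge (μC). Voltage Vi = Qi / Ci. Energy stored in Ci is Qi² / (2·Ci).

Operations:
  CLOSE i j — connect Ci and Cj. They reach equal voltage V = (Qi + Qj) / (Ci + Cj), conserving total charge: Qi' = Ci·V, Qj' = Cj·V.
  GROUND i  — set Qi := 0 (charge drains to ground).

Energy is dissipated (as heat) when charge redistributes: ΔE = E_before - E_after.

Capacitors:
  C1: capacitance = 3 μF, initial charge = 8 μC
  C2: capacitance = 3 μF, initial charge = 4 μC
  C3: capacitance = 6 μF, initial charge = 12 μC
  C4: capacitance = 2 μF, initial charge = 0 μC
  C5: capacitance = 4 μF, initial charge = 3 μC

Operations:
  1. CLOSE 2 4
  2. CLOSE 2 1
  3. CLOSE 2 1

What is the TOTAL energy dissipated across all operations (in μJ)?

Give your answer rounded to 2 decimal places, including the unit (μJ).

Initial: C1(3μF, Q=8μC, V=2.67V), C2(3μF, Q=4μC, V=1.33V), C3(6μF, Q=12μC, V=2.00V), C4(2μF, Q=0μC, V=0.00V), C5(4μF, Q=3μC, V=0.75V)
Op 1: CLOSE 2-4: Q_total=4.00, C_total=5.00, V=0.80; Q2=2.40, Q4=1.60; dissipated=1.067
Op 2: CLOSE 2-1: Q_total=10.40, C_total=6.00, V=1.73; Q2=5.20, Q1=5.20; dissipated=2.613
Op 3: CLOSE 2-1: Q_total=10.40, C_total=6.00, V=1.73; Q2=5.20, Q1=5.20; dissipated=0.000
Total dissipated: 3.680 μJ

Answer: 3.68 μJ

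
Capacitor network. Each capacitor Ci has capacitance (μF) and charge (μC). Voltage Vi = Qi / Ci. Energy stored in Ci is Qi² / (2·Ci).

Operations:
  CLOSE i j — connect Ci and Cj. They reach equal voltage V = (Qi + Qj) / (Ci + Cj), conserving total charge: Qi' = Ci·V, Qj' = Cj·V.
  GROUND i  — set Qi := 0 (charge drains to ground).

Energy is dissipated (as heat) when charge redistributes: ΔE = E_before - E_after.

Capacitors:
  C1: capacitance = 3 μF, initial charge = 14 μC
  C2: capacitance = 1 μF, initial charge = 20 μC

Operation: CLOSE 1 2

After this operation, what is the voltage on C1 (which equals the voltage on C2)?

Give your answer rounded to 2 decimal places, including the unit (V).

Initial: C1(3μF, Q=14μC, V=4.67V), C2(1μF, Q=20μC, V=20.00V)
Op 1: CLOSE 1-2: Q_total=34.00, C_total=4.00, V=8.50; Q1=25.50, Q2=8.50; dissipated=88.167

Answer: 8.50 V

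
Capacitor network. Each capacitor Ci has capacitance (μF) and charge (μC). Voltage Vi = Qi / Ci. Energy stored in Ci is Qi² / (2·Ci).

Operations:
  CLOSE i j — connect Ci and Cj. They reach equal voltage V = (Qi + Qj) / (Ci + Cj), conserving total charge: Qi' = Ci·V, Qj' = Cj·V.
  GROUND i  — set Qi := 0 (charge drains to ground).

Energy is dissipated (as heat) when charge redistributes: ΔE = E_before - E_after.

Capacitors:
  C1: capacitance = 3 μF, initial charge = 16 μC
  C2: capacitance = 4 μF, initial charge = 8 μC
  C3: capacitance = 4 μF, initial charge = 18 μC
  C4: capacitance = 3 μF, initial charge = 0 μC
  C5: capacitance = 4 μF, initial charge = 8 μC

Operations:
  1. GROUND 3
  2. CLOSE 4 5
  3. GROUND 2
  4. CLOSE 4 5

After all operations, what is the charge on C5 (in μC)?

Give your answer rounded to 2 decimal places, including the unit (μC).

Answer: 4.57 μC

Derivation:
Initial: C1(3μF, Q=16μC, V=5.33V), C2(4μF, Q=8μC, V=2.00V), C3(4μF, Q=18μC, V=4.50V), C4(3μF, Q=0μC, V=0.00V), C5(4μF, Q=8μC, V=2.00V)
Op 1: GROUND 3: Q3=0; energy lost=40.500
Op 2: CLOSE 4-5: Q_total=8.00, C_total=7.00, V=1.14; Q4=3.43, Q5=4.57; dissipated=3.429
Op 3: GROUND 2: Q2=0; energy lost=8.000
Op 4: CLOSE 4-5: Q_total=8.00, C_total=7.00, V=1.14; Q4=3.43, Q5=4.57; dissipated=0.000
Final charges: Q1=16.00, Q2=0.00, Q3=0.00, Q4=3.43, Q5=4.57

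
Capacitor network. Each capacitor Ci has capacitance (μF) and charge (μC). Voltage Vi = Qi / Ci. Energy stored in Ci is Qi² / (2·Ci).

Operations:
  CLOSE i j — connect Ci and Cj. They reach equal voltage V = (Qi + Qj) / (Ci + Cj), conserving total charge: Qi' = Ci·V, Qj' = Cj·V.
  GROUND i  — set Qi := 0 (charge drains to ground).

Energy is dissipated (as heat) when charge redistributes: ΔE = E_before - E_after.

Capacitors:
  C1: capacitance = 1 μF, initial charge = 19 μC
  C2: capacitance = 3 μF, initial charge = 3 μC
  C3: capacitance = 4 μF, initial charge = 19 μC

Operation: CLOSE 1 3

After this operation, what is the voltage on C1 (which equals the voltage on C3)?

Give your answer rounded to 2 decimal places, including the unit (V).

Answer: 7.60 V

Derivation:
Initial: C1(1μF, Q=19μC, V=19.00V), C2(3μF, Q=3μC, V=1.00V), C3(4μF, Q=19μC, V=4.75V)
Op 1: CLOSE 1-3: Q_total=38.00, C_total=5.00, V=7.60; Q1=7.60, Q3=30.40; dissipated=81.225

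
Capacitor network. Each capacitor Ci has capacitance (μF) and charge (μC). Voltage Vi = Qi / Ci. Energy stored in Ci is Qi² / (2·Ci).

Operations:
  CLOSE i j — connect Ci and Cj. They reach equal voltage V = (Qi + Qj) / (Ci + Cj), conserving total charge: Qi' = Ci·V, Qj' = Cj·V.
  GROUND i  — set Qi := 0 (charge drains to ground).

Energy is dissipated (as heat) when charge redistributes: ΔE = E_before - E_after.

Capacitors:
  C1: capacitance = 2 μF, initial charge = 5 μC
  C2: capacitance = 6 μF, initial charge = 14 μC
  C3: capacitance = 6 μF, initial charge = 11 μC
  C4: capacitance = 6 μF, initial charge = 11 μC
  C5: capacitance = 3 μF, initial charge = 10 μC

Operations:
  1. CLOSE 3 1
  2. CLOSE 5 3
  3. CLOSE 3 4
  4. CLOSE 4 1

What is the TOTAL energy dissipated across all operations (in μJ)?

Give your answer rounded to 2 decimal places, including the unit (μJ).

Initial: C1(2μF, Q=5μC, V=2.50V), C2(6μF, Q=14μC, V=2.33V), C3(6μF, Q=11μC, V=1.83V), C4(6μF, Q=11μC, V=1.83V), C5(3μF, Q=10μC, V=3.33V)
Op 1: CLOSE 3-1: Q_total=16.00, C_total=8.00, V=2.00; Q3=12.00, Q1=4.00; dissipated=0.333
Op 2: CLOSE 5-3: Q_total=22.00, C_total=9.00, V=2.44; Q5=7.33, Q3=14.67; dissipated=1.778
Op 3: CLOSE 3-4: Q_total=25.67, C_total=12.00, V=2.14; Q3=12.83, Q4=12.83; dissipated=0.560
Op 4: CLOSE 4-1: Q_total=16.83, C_total=8.00, V=2.10; Q4=12.62, Q1=4.21; dissipated=0.014
Total dissipated: 2.686 μJ

Answer: 2.69 μJ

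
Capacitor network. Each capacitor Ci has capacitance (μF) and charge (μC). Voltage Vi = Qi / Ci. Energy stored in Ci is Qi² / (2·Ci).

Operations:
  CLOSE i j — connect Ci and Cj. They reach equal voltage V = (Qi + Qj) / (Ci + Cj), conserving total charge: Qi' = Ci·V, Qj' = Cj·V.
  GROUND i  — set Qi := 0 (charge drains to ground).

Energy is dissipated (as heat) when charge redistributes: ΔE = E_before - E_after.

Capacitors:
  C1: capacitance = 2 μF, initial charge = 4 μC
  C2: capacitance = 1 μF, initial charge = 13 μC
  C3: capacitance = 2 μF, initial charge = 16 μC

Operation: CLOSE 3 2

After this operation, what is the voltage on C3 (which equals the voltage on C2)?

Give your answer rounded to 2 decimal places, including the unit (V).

Answer: 9.67 V

Derivation:
Initial: C1(2μF, Q=4μC, V=2.00V), C2(1μF, Q=13μC, V=13.00V), C3(2μF, Q=16μC, V=8.00V)
Op 1: CLOSE 3-2: Q_total=29.00, C_total=3.00, V=9.67; Q3=19.33, Q2=9.67; dissipated=8.333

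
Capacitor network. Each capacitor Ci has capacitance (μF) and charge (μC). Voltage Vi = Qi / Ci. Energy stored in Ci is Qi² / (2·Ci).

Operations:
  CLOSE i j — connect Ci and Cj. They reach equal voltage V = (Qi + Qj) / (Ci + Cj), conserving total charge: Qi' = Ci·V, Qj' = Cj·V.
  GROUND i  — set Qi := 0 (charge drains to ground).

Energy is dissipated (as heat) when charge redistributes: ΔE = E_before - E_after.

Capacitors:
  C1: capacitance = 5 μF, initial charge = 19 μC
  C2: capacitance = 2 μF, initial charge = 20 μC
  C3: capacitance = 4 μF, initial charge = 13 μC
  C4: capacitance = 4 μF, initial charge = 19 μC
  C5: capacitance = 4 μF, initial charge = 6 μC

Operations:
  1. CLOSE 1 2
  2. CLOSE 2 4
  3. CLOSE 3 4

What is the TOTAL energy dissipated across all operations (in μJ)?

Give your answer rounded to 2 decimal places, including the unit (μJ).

Initial: C1(5μF, Q=19μC, V=3.80V), C2(2μF, Q=20μC, V=10.00V), C3(4μF, Q=13μC, V=3.25V), C4(4μF, Q=19μC, V=4.75V), C5(4μF, Q=6μC, V=1.50V)
Op 1: CLOSE 1-2: Q_total=39.00, C_total=7.00, V=5.57; Q1=27.86, Q2=11.14; dissipated=27.457
Op 2: CLOSE 2-4: Q_total=30.14, C_total=6.00, V=5.02; Q2=10.05, Q4=20.10; dissipated=0.450
Op 3: CLOSE 3-4: Q_total=33.10, C_total=8.00, V=4.14; Q3=16.55, Q4=16.55; dissipated=3.146
Total dissipated: 31.053 μJ

Answer: 31.05 μJ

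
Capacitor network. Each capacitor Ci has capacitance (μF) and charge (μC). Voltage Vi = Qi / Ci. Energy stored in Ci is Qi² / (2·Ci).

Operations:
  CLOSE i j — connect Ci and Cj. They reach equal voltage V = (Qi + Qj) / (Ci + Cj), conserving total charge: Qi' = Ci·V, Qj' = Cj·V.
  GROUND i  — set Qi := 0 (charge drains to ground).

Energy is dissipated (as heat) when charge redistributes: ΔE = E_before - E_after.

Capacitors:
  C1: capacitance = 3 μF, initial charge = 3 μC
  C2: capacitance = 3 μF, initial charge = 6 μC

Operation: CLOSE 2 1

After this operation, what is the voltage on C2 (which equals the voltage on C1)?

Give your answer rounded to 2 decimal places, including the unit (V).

Answer: 1.50 V

Derivation:
Initial: C1(3μF, Q=3μC, V=1.00V), C2(3μF, Q=6μC, V=2.00V)
Op 1: CLOSE 2-1: Q_total=9.00, C_total=6.00, V=1.50; Q2=4.50, Q1=4.50; dissipated=0.750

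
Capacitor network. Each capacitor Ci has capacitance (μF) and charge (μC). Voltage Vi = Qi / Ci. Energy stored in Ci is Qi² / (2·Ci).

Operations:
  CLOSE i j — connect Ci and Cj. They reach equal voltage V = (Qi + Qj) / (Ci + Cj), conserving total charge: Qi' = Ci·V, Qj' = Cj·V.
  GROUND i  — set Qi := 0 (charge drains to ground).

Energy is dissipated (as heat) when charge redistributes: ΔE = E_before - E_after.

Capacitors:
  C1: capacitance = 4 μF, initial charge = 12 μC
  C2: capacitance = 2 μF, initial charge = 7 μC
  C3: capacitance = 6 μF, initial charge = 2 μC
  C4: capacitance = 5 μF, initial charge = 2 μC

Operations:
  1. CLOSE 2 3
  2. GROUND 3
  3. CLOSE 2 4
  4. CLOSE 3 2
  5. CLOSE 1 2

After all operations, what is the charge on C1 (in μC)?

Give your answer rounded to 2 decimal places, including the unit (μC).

Answer: 8.20 μC

Derivation:
Initial: C1(4μF, Q=12μC, V=3.00V), C2(2μF, Q=7μC, V=3.50V), C3(6μF, Q=2μC, V=0.33V), C4(5μF, Q=2μC, V=0.40V)
Op 1: CLOSE 2-3: Q_total=9.00, C_total=8.00, V=1.12; Q2=2.25, Q3=6.75; dissipated=7.521
Op 2: GROUND 3: Q3=0; energy lost=3.797
Op 3: CLOSE 2-4: Q_total=4.25, C_total=7.00, V=0.61; Q2=1.21, Q4=3.04; dissipated=0.375
Op 4: CLOSE 3-2: Q_total=1.21, C_total=8.00, V=0.15; Q3=0.91, Q2=0.30; dissipated=0.276
Op 5: CLOSE 1-2: Q_total=12.30, C_total=6.00, V=2.05; Q1=8.20, Q2=4.10; dissipated=5.408
Final charges: Q1=8.20, Q2=4.10, Q3=0.91, Q4=3.04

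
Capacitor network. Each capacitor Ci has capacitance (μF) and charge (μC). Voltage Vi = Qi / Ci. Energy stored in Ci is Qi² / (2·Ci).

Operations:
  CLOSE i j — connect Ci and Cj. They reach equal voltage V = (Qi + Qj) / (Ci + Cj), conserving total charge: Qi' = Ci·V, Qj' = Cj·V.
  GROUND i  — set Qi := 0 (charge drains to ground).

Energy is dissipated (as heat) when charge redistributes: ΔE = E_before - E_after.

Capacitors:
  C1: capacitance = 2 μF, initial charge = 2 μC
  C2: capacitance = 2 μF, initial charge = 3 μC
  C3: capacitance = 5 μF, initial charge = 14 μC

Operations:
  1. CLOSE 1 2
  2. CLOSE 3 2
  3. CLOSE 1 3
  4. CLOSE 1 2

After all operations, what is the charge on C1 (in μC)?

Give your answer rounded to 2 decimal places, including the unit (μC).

Initial: C1(2μF, Q=2μC, V=1.00V), C2(2μF, Q=3μC, V=1.50V), C3(5μF, Q=14μC, V=2.80V)
Op 1: CLOSE 1-2: Q_total=5.00, C_total=4.00, V=1.25; Q1=2.50, Q2=2.50; dissipated=0.125
Op 2: CLOSE 3-2: Q_total=16.50, C_total=7.00, V=2.36; Q3=11.79, Q2=4.71; dissipated=1.716
Op 3: CLOSE 1-3: Q_total=14.29, C_total=7.00, V=2.04; Q1=4.08, Q3=10.20; dissipated=0.876
Op 4: CLOSE 1-2: Q_total=8.80, C_total=4.00, V=2.20; Q1=4.40, Q2=4.40; dissipated=0.050
Final charges: Q1=4.40, Q2=4.40, Q3=10.20

Answer: 4.40 μC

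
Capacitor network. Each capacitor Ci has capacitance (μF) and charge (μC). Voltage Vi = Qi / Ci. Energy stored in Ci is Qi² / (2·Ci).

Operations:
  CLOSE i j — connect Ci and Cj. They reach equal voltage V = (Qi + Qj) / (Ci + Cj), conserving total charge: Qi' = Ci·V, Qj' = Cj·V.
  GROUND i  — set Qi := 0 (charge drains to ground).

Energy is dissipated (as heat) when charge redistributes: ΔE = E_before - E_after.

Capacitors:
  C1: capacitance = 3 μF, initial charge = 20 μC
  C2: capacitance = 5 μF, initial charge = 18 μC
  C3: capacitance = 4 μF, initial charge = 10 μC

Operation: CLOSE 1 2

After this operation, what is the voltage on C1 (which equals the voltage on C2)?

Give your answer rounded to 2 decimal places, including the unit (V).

Answer: 4.75 V

Derivation:
Initial: C1(3μF, Q=20μC, V=6.67V), C2(5μF, Q=18μC, V=3.60V), C3(4μF, Q=10μC, V=2.50V)
Op 1: CLOSE 1-2: Q_total=38.00, C_total=8.00, V=4.75; Q1=14.25, Q2=23.75; dissipated=8.817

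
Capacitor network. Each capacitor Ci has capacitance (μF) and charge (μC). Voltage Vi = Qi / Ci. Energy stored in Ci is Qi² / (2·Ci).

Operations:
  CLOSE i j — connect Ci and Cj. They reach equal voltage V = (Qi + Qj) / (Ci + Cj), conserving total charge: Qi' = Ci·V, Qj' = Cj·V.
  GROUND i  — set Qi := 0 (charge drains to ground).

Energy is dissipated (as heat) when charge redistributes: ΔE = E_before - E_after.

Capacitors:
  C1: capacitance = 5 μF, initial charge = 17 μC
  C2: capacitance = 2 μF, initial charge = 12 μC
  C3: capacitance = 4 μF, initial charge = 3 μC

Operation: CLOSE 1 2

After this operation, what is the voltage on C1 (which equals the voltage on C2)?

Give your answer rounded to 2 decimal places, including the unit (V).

Initial: C1(5μF, Q=17μC, V=3.40V), C2(2μF, Q=12μC, V=6.00V), C3(4μF, Q=3μC, V=0.75V)
Op 1: CLOSE 1-2: Q_total=29.00, C_total=7.00, V=4.14; Q1=20.71, Q2=8.29; dissipated=4.829

Answer: 4.14 V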